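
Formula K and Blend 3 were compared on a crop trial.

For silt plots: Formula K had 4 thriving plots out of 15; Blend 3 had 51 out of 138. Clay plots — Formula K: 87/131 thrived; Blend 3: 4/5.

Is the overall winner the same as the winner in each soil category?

Silt: Formula K 4/15 = 26.7%, Blend 3 51/138 = 37.0% → Blend 3
Clay: Formula K 87/131 = 66.4%, Blend 3 4/5 = 80.0% → Blend 3
Overall: Formula K 91/146 = 62.3%, Blend 3 55/143 = 38.5% → Formula K
Blend 3 wins each soil group but Formula K wins overall — the comparison reverses. Blend 3's plots skew toward silt, which has a lower base rate.

No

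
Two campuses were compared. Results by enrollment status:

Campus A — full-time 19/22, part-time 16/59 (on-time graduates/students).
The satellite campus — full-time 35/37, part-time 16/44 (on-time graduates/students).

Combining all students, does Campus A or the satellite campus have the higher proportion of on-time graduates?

the satellite campus

Full-time: Campus A 19/22 = 86.4%, the satellite campus 35/37 = 94.6% → the satellite campus
Part-time: Campus A 16/59 = 27.1%, the satellite campus 16/44 = 36.4% → the satellite campus
Overall: Campus A 35/81 = 43.2%, the satellite campus 51/81 = 63.0% → the satellite campus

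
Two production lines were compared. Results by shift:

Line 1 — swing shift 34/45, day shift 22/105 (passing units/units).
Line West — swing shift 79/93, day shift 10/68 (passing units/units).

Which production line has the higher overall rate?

Line West

Swing shift: Line 1 34/45 = 75.6%, Line West 79/93 = 84.9% → Line West
Day shift: Line 1 22/105 = 21.0%, Line West 10/68 = 14.7% → Line 1
Overall: Line 1 56/150 = 37.3%, Line West 89/161 = 55.3% → Line West
(Neither sweeps every shift group, but Line West has the higher pooled rate.)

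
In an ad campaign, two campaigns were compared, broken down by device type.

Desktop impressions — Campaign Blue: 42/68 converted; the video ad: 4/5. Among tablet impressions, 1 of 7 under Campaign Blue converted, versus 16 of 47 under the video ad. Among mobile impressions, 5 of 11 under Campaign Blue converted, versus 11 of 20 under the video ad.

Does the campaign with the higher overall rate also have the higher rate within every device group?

Desktop: Campaign Blue 42/68 = 61.8%, the video ad 4/5 = 80.0% → the video ad
Tablet: Campaign Blue 1/7 = 14.3%, the video ad 16/47 = 34.0% → the video ad
Mobile: Campaign Blue 5/11 = 45.5%, the video ad 11/20 = 55.0% → the video ad
Overall: Campaign Blue 48/86 = 55.8%, the video ad 31/72 = 43.1% → Campaign Blue
The video ad wins each device group but Campaign Blue wins overall — the comparison reverses. The video ad's impressions skew toward tablet, which has a lower base rate.

No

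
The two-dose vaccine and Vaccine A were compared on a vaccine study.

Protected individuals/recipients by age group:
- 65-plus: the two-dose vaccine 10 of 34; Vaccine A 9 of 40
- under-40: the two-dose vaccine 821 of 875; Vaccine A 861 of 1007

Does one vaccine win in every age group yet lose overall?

No

65-plus: the two-dose vaccine 10/34 = 29.4%, Vaccine A 9/40 = 22.5% → the two-dose vaccine
Under-40: the two-dose vaccine 821/875 = 93.8%, Vaccine A 861/1007 = 85.5% → the two-dose vaccine
Overall: the two-dose vaccine 831/909 = 91.4%, Vaccine A 870/1047 = 83.1% → the two-dose vaccine
The two-dose vaccine wins overall and in every age group — no reversal.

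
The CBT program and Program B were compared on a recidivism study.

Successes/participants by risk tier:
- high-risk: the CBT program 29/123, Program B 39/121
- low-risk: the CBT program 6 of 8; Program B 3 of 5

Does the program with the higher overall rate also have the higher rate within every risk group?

No

High-risk: the CBT program 29/123 = 23.6%, Program B 39/121 = 32.2% → Program B
Low-risk: the CBT program 6/8 = 75.0%, Program B 3/5 = 60.0% → the CBT program
Overall: the CBT program 35/131 = 26.7%, Program B 42/126 = 33.3% → Program B
Neither sweeps: the CBT program wins 1 of 2 groups, Program B wins 1. Program B wins overall but not every group — no Simpson reversal.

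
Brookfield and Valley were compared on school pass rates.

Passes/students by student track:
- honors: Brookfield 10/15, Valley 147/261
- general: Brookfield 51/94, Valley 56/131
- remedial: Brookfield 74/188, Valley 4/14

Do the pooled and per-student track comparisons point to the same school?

No

Honors: Brookfield 10/15 = 66.7%, Valley 147/261 = 56.3% → Brookfield
General: Brookfield 51/94 = 54.3%, Valley 56/131 = 42.7% → Brookfield
Remedial: Brookfield 74/188 = 39.4%, Valley 4/14 = 28.6% → Brookfield
Overall: Brookfield 135/297 = 45.5%, Valley 207/406 = 51.0% → Valley
Brookfield wins each student group but Valley wins overall — the comparison reverses. Brookfield's students skew toward remedial, which has a lower base rate.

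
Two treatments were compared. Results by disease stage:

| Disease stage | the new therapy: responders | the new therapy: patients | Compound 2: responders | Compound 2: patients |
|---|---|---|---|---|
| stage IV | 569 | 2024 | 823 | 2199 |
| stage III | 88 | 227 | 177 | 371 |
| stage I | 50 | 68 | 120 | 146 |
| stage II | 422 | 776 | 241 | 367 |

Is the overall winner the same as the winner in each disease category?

Yes

Stage IV: the new therapy 569/2024 = 28.1%, Compound 2 823/2199 = 37.4% → Compound 2
Stage III: the new therapy 88/227 = 38.8%, Compound 2 177/371 = 47.7% → Compound 2
Stage I: the new therapy 50/68 = 73.5%, Compound 2 120/146 = 82.2% → Compound 2
Stage II: the new therapy 422/776 = 54.4%, Compound 2 241/367 = 65.7% → Compound 2
Overall: the new therapy 1129/3095 = 36.5%, Compound 2 1361/3083 = 44.1% → Compound 2
Compound 2 wins overall and in every disease group — no reversal.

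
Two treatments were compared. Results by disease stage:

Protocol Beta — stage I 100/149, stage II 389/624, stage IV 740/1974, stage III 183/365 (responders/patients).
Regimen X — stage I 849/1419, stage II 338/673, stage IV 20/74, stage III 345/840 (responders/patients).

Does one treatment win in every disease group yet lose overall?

Stage I: Protocol Beta 100/149 = 67.1%, Regimen X 849/1419 = 59.8% → Protocol Beta
Stage II: Protocol Beta 389/624 = 62.3%, Regimen X 338/673 = 50.2% → Protocol Beta
Stage IV: Protocol Beta 740/1974 = 37.5%, Regimen X 20/74 = 27.0% → Protocol Beta
Stage III: Protocol Beta 183/365 = 50.1%, Regimen X 345/840 = 41.1% → Protocol Beta
Overall: Protocol Beta 1412/3112 = 45.4%, Regimen X 1552/3006 = 51.6% → Regimen X
Protocol Beta wins each disease group but Regimen X wins overall — the comparison reverses. Protocol Beta's patients skew toward stage IV, which has a lower base rate.

Yes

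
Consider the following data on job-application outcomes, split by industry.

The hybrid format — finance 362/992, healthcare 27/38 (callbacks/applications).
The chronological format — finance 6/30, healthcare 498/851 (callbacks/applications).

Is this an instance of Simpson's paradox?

Yes

Finance: the hybrid format 362/992 = 36.5%, the chronological format 6/30 = 20.0% → the hybrid format
Healthcare: the hybrid format 27/38 = 71.1%, the chronological format 498/851 = 58.5% → the hybrid format
Overall: the hybrid format 389/1030 = 37.8%, the chronological format 504/881 = 57.2% → the chronological format
The hybrid format wins each industry group but the chronological format wins overall — the comparison reverses. The hybrid format's applications skew toward finance, which has a lower base rate.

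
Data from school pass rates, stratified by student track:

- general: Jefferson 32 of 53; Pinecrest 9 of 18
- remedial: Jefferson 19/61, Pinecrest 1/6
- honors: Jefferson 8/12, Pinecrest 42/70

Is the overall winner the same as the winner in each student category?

No

General: Jefferson 32/53 = 60.4%, Pinecrest 9/18 = 50.0% → Jefferson
Remedial: Jefferson 19/61 = 31.1%, Pinecrest 1/6 = 16.7% → Jefferson
Honors: Jefferson 8/12 = 66.7%, Pinecrest 42/70 = 60.0% → Jefferson
Overall: Jefferson 59/126 = 46.8%, Pinecrest 52/94 = 55.3% → Pinecrest
Jefferson wins each student group but Pinecrest wins overall — the comparison reverses. Jefferson's students skew toward remedial, which has a lower base rate.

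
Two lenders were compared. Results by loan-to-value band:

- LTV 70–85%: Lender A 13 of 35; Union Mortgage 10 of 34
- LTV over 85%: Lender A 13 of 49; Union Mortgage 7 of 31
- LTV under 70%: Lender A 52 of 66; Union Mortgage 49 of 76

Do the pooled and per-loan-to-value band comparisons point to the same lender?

Yes

LTV 70–85%: Lender A 13/35 = 37.1%, Union Mortgage 10/34 = 29.4% → Lender A
LTV over 85%: Lender A 13/49 = 26.5%, Union Mortgage 7/31 = 22.6% → Lender A
LTV under 70%: Lender A 52/66 = 78.8%, Union Mortgage 49/76 = 64.5% → Lender A
Overall: Lender A 78/150 = 52.0%, Union Mortgage 66/141 = 46.8% → Lender A
Lender A wins overall and in every loan-to-value group — no reversal.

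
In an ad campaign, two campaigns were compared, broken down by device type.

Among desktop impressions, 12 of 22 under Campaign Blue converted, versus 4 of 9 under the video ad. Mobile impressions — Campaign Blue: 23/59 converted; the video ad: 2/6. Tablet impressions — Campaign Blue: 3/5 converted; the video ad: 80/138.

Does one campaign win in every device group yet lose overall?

Desktop: Campaign Blue 12/22 = 54.5%, the video ad 4/9 = 44.4% → Campaign Blue
Mobile: Campaign Blue 23/59 = 39.0%, the video ad 2/6 = 33.3% → Campaign Blue
Tablet: Campaign Blue 3/5 = 60.0%, the video ad 80/138 = 58.0% → Campaign Blue
Overall: Campaign Blue 38/86 = 44.2%, the video ad 86/153 = 56.2% → the video ad
Campaign Blue wins each device group but the video ad wins overall — the comparison reverses. Campaign Blue's impressions skew toward mobile, which has a lower base rate.

Yes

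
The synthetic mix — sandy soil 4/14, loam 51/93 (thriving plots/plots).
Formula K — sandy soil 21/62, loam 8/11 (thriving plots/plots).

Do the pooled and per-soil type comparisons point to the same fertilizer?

Sandy soil: the synthetic mix 4/14 = 28.6%, Formula K 21/62 = 33.9% → Formula K
Loam: the synthetic mix 51/93 = 54.8%, Formula K 8/11 = 72.7% → Formula K
Overall: the synthetic mix 55/107 = 51.4%, Formula K 29/73 = 39.7% → the synthetic mix
Formula K wins each soil group but the synthetic mix wins overall — the comparison reverses. Formula K's plots skew toward sandy soil, which has a lower base rate.

No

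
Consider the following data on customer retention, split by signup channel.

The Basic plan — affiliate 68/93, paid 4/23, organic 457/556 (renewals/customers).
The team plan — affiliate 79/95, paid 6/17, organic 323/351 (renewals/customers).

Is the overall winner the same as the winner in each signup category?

Affiliate: the Basic plan 68/93 = 73.1%, the team plan 79/95 = 83.2% → the team plan
Paid: the Basic plan 4/23 = 17.4%, the team plan 6/17 = 35.3% → the team plan
Organic: the Basic plan 457/556 = 82.2%, the team plan 323/351 = 92.0% → the team plan
Overall: the Basic plan 529/672 = 78.7%, the team plan 408/463 = 88.1% → the team plan
The team plan wins overall and in every signup group — no reversal.

Yes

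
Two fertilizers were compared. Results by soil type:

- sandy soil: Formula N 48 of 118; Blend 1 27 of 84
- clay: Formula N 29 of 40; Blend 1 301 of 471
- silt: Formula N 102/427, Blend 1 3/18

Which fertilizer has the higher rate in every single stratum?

Formula N

Sandy soil: Formula N 48/118 = 40.7%, Blend 1 27/84 = 32.1% → Formula N
Clay: Formula N 29/40 = 72.5%, Blend 1 301/471 = 63.9% → Formula N
Silt: Formula N 102/427 = 23.9%, Blend 1 3/18 = 16.7% → Formula N
Formula N has the higher rate in all 3 groups.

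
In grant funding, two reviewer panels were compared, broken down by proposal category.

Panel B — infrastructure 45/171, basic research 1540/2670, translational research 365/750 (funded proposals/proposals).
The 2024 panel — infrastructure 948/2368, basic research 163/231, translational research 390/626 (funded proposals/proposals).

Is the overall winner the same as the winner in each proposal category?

Infrastructure: Panel B 45/171 = 26.3%, the 2024 panel 948/2368 = 40.0% → the 2024 panel
Basic research: Panel B 1540/2670 = 57.7%, the 2024 panel 163/231 = 70.6% → the 2024 panel
Translational research: Panel B 365/750 = 48.7%, the 2024 panel 390/626 = 62.3% → the 2024 panel
Overall: Panel B 1950/3591 = 54.3%, the 2024 panel 1501/3225 = 46.5% → Panel B
The 2024 panel wins each proposal group but Panel B wins overall — the comparison reverses. The 2024 panel's proposals skew toward infrastructure, which has a lower base rate.

No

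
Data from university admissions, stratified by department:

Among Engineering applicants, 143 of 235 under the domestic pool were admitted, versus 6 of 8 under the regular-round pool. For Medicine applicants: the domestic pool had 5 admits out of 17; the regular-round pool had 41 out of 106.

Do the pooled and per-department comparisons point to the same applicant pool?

No

Engineering: the domestic pool 143/235 = 60.9%, the regular-round pool 6/8 = 75.0% → the regular-round pool
Medicine: the domestic pool 5/17 = 29.4%, the regular-round pool 41/106 = 38.7% → the regular-round pool
Overall: the domestic pool 148/252 = 58.7%, the regular-round pool 47/114 = 41.2% → the domestic pool
The regular-round pool wins each department group but the domestic pool wins overall — the comparison reverses. The regular-round pool's applicants skew toward Medicine, which has a lower base rate.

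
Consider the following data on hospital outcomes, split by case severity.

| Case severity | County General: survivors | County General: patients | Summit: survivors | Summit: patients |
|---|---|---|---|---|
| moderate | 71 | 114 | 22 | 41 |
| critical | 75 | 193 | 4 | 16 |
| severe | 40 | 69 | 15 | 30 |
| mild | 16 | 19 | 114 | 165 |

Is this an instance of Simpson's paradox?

Yes

Moderate: County General 71/114 = 62.3%, Summit 22/41 = 53.7% → County General
Critical: County General 75/193 = 38.9%, Summit 4/16 = 25.0% → County General
Severe: County General 40/69 = 58.0%, Summit 15/30 = 50.0% → County General
Mild: County General 16/19 = 84.2%, Summit 114/165 = 69.1% → County General
Overall: County General 202/395 = 51.1%, Summit 155/252 = 61.5% → Summit
County General wins each case group but Summit wins overall — the comparison reverses. County General's patients skew toward critical, which has a lower base rate.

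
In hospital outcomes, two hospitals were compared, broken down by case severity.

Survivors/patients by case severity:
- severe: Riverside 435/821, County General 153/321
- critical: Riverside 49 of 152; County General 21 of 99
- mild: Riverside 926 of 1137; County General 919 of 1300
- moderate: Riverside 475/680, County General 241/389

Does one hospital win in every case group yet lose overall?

Severe: Riverside 435/821 = 53.0%, County General 153/321 = 47.7% → Riverside
Critical: Riverside 49/152 = 32.2%, County General 21/99 = 21.2% → Riverside
Mild: Riverside 926/1137 = 81.4%, County General 919/1300 = 70.7% → Riverside
Moderate: Riverside 475/680 = 69.9%, County General 241/389 = 62.0% → Riverside
Overall: Riverside 1885/2790 = 67.6%, County General 1334/2109 = 63.3% → Riverside
Riverside wins overall and in every case group — no reversal.

No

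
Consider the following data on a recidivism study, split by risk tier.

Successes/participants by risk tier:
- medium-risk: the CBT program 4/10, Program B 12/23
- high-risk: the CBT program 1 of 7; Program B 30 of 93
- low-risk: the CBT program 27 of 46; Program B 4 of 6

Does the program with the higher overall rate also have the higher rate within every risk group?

No

Medium-risk: the CBT program 4/10 = 40.0%, Program B 12/23 = 52.2% → Program B
High-risk: the CBT program 1/7 = 14.3%, Program B 30/93 = 32.3% → Program B
Low-risk: the CBT program 27/46 = 58.7%, Program B 4/6 = 66.7% → Program B
Overall: the CBT program 32/63 = 50.8%, Program B 46/122 = 37.7% → the CBT program
Program B wins each risk group but the CBT program wins overall — the comparison reverses. Program B's participants skew toward high-risk, which has a lower base rate.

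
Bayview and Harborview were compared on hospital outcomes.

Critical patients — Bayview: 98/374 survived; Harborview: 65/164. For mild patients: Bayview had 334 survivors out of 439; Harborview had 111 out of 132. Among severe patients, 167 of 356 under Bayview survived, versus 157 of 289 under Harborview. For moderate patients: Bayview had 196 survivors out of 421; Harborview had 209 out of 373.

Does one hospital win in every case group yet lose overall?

No

Critical: Bayview 98/374 = 26.2%, Harborview 65/164 = 39.6% → Harborview
Mild: Bayview 334/439 = 76.1%, Harborview 111/132 = 84.1% → Harborview
Severe: Bayview 167/356 = 46.9%, Harborview 157/289 = 54.3% → Harborview
Moderate: Bayview 196/421 = 46.6%, Harborview 209/373 = 56.0% → Harborview
Overall: Bayview 795/1590 = 50.0%, Harborview 542/958 = 56.6% → Harborview
Harborview wins overall and in every case group — no reversal.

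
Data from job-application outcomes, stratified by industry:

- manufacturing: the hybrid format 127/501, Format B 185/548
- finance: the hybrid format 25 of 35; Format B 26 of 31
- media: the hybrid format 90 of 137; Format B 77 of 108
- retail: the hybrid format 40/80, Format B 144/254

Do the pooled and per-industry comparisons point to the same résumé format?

Yes

Manufacturing: the hybrid format 127/501 = 25.3%, Format B 185/548 = 33.8% → Format B
Finance: the hybrid format 25/35 = 71.4%, Format B 26/31 = 83.9% → Format B
Media: the hybrid format 90/137 = 65.7%, Format B 77/108 = 71.3% → Format B
Retail: the hybrid format 40/80 = 50.0%, Format B 144/254 = 56.7% → Format B
Overall: the hybrid format 282/753 = 37.5%, Format B 432/941 = 45.9% → Format B
Format B wins overall and in every industry group — no reversal.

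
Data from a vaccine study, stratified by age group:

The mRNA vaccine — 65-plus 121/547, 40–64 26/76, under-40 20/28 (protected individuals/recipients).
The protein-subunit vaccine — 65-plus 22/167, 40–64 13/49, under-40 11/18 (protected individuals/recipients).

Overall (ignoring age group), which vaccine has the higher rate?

65-plus: the mRNA vaccine 121/547 = 22.1%, the protein-subunit vaccine 22/167 = 13.2% → the mRNA vaccine
40–64: the mRNA vaccine 26/76 = 34.2%, the protein-subunit vaccine 13/49 = 26.5% → the mRNA vaccine
Under-40: the mRNA vaccine 20/28 = 71.4%, the protein-subunit vaccine 11/18 = 61.1% → the mRNA vaccine
Overall: the mRNA vaccine 167/651 = 25.7%, the protein-subunit vaccine 46/234 = 19.7% → the mRNA vaccine

the mRNA vaccine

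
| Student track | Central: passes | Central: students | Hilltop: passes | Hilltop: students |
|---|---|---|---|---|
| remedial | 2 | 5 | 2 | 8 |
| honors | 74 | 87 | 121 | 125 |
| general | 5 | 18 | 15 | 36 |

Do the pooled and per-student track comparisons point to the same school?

Remedial: Central 2/5 = 40.0%, Hilltop 2/8 = 25.0% → Central
Honors: Central 74/87 = 85.1%, Hilltop 121/125 = 96.8% → Hilltop
General: Central 5/18 = 27.8%, Hilltop 15/36 = 41.7% → Hilltop
Overall: Central 81/110 = 73.6%, Hilltop 138/169 = 81.7% → Hilltop
Neither sweeps: Central wins 1 of 3 groups, Hilltop wins 2. Hilltop wins overall but not every group — no Simpson reversal.

No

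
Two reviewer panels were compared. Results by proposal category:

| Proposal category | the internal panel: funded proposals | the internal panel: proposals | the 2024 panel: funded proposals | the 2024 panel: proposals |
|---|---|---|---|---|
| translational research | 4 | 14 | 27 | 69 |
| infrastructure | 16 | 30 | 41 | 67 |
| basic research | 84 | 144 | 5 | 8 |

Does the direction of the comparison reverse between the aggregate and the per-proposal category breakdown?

Translational research: the internal panel 4/14 = 28.6%, the 2024 panel 27/69 = 39.1% → the 2024 panel
Infrastructure: the internal panel 16/30 = 53.3%, the 2024 panel 41/67 = 61.2% → the 2024 panel
Basic research: the internal panel 84/144 = 58.3%, the 2024 panel 5/8 = 62.5% → the 2024 panel
Overall: the internal panel 104/188 = 55.3%, the 2024 panel 73/144 = 50.7% → the internal panel
The 2024 panel wins each proposal group but the internal panel wins overall — the comparison reverses. The 2024 panel's proposals skew toward translational research, which has a lower base rate.

Yes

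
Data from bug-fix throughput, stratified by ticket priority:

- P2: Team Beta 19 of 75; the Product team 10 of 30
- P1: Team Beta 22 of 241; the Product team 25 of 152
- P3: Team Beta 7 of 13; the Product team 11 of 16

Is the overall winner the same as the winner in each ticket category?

P2: Team Beta 19/75 = 25.3%, the Product team 10/30 = 33.3% → the Product team
P1: Team Beta 22/241 = 9.1%, the Product team 25/152 = 16.4% → the Product team
P3: Team Beta 7/13 = 53.8%, the Product team 11/16 = 68.8% → the Product team
Overall: Team Beta 48/329 = 14.6%, the Product team 46/198 = 23.2% → the Product team
The Product team wins overall and in every ticket group — no reversal.

Yes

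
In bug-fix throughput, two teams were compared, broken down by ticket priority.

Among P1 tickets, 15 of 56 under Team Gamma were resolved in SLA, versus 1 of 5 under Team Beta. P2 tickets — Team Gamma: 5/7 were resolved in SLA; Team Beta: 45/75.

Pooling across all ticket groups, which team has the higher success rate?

Team Beta

P1: Team Gamma 15/56 = 26.8%, Team Beta 1/5 = 20.0% → Team Gamma
P2: Team Gamma 5/7 = 71.4%, Team Beta 45/75 = 60.0% → Team Gamma
Overall: Team Gamma 20/63 = 31.7%, Team Beta 46/80 = 57.5% → Team Beta
(Team Gamma wins every ticket group but Team Beta wins overall — Team Gamma's tickets skew toward the low-rate P1 group.)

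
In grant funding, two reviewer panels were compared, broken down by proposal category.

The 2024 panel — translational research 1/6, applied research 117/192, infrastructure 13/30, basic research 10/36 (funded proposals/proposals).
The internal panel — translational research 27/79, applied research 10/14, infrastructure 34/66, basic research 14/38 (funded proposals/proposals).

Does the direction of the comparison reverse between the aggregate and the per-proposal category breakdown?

Yes

Translational research: the 2024 panel 1/6 = 16.7%, the internal panel 27/79 = 34.2% → the internal panel
Applied research: the 2024 panel 117/192 = 60.9%, the internal panel 10/14 = 71.4% → the internal panel
Infrastructure: the 2024 panel 13/30 = 43.3%, the internal panel 34/66 = 51.5% → the internal panel
Basic research: the 2024 panel 10/36 = 27.8%, the internal panel 14/38 = 36.8% → the internal panel
Overall: the 2024 panel 141/264 = 53.4%, the internal panel 85/197 = 43.1% → the 2024 panel
The internal panel wins each proposal group but the 2024 panel wins overall — the comparison reverses. The internal panel's proposals skew toward translational research, which has a lower base rate.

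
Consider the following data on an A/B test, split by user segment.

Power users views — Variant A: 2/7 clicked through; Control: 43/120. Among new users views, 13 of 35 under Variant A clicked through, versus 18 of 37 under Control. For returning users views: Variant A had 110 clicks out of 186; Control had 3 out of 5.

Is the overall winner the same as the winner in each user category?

Power users: Variant A 2/7 = 28.6%, Control 43/120 = 35.8% → Control
New users: Variant A 13/35 = 37.1%, Control 18/37 = 48.6% → Control
Returning users: Variant A 110/186 = 59.1%, Control 3/5 = 60.0% → Control
Overall: Variant A 125/228 = 54.8%, Control 64/162 = 39.5% → Variant A
Control wins each user group but Variant A wins overall — the comparison reverses. Control's views skew toward power users, which has a lower base rate.

No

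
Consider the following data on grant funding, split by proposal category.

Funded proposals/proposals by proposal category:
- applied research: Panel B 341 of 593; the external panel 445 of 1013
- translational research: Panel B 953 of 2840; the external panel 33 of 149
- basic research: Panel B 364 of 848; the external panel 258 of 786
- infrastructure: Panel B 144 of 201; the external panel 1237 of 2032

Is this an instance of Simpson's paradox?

Yes

Applied research: Panel B 341/593 = 57.5%, the external panel 445/1013 = 43.9% → Panel B
Translational research: Panel B 953/2840 = 33.6%, the external panel 33/149 = 22.1% → Panel B
Basic research: Panel B 364/848 = 42.9%, the external panel 258/786 = 32.8% → Panel B
Infrastructure: Panel B 144/201 = 71.6%, the external panel 1237/2032 = 60.9% → Panel B
Overall: Panel B 1802/4482 = 40.2%, the external panel 1973/3980 = 49.6% → the external panel
Panel B wins each proposal group but the external panel wins overall — the comparison reverses. Panel B's proposals skew toward translational research, which has a lower base rate.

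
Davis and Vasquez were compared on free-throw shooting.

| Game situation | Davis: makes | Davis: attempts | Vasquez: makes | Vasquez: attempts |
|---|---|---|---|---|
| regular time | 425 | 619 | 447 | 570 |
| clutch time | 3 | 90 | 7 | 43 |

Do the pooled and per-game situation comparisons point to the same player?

Regular time: Davis 425/619 = 68.7%, Vasquez 447/570 = 78.4% → Vasquez
Clutch time: Davis 3/90 = 3.3%, Vasquez 7/43 = 16.3% → Vasquez
Overall: Davis 428/709 = 60.4%, Vasquez 454/613 = 74.1% → Vasquez
Vasquez wins overall and in every game group — no reversal.

Yes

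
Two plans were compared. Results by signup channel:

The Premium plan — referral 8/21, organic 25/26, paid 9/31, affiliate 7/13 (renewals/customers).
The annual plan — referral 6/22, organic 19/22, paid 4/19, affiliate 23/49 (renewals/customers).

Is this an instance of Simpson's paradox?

No

Referral: the Premium plan 8/21 = 38.1%, the annual plan 6/22 = 27.3% → the Premium plan
Organic: the Premium plan 25/26 = 96.2%, the annual plan 19/22 = 86.4% → the Premium plan
Paid: the Premium plan 9/31 = 29.0%, the annual plan 4/19 = 21.1% → the Premium plan
Affiliate: the Premium plan 7/13 = 53.8%, the annual plan 23/49 = 46.9% → the Premium plan
Overall: the Premium plan 49/91 = 53.8%, the annual plan 52/112 = 46.4% → the Premium plan
The Premium plan wins overall and in every signup group — no reversal.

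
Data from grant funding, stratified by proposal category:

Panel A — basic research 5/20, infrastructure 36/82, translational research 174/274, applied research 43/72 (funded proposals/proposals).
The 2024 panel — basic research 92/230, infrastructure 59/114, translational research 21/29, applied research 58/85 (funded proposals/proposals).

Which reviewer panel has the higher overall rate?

Basic research: Panel A 5/20 = 25.0%, the 2024 panel 92/230 = 40.0% → the 2024 panel
Infrastructure: Panel A 36/82 = 43.9%, the 2024 panel 59/114 = 51.8% → the 2024 panel
Translational research: Panel A 174/274 = 63.5%, the 2024 panel 21/29 = 72.4% → the 2024 panel
Applied research: Panel A 43/72 = 59.7%, the 2024 panel 58/85 = 68.2% → the 2024 panel
Overall: Panel A 258/448 = 57.6%, the 2024 panel 230/458 = 50.2% → Panel A
(The 2024 panel wins every proposal group but Panel A wins overall — the 2024 panel's proposals skew toward the low-rate basic research group.)

Panel A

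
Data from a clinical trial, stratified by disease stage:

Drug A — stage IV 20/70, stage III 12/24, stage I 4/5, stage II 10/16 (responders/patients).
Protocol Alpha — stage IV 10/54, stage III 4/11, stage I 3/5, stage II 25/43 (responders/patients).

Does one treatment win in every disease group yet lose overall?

Stage IV: Drug A 20/70 = 28.6%, Protocol Alpha 10/54 = 18.5% → Drug A
Stage III: Drug A 12/24 = 50.0%, Protocol Alpha 4/11 = 36.4% → Drug A
Stage I: Drug A 4/5 = 80.0%, Protocol Alpha 3/5 = 60.0% → Drug A
Stage II: Drug A 10/16 = 62.5%, Protocol Alpha 25/43 = 58.1% → Drug A
Overall: Drug A 46/115 = 40.0%, Protocol Alpha 42/113 = 37.2% → Drug A
Drug A wins overall and in every disease group — no reversal.

No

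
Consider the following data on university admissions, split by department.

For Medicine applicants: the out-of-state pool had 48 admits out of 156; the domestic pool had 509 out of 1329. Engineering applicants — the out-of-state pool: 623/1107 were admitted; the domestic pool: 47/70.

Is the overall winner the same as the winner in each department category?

Medicine: the out-of-state pool 48/156 = 30.8%, the domestic pool 509/1329 = 38.3% → the domestic pool
Engineering: the out-of-state pool 623/1107 = 56.3%, the domestic pool 47/70 = 67.1% → the domestic pool
Overall: the out-of-state pool 671/1263 = 53.1%, the domestic pool 556/1399 = 39.7% → the out-of-state pool
The domestic pool wins each department group but the out-of-state pool wins overall — the comparison reverses. The domestic pool's applicants skew toward Medicine, which has a lower base rate.

No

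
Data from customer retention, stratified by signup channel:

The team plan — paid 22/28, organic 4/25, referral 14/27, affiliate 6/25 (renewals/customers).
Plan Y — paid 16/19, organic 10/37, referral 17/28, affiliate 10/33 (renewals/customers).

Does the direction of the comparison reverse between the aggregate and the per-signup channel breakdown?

No

Paid: the team plan 22/28 = 78.6%, Plan Y 16/19 = 84.2% → Plan Y
Organic: the team plan 4/25 = 16.0%, Plan Y 10/37 = 27.0% → Plan Y
Referral: the team plan 14/27 = 51.9%, Plan Y 17/28 = 60.7% → Plan Y
Affiliate: the team plan 6/25 = 24.0%, Plan Y 10/33 = 30.3% → Plan Y
Overall: the team plan 46/105 = 43.8%, Plan Y 53/117 = 45.3% → Plan Y
Plan Y wins overall and in every signup group — no reversal.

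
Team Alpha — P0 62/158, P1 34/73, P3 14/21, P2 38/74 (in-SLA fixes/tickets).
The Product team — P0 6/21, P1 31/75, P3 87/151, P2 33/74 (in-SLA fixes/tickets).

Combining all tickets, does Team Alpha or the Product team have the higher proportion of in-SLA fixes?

P0: Team Alpha 62/158 = 39.2%, the Product team 6/21 = 28.6% → Team Alpha
P1: Team Alpha 34/73 = 46.6%, the Product team 31/75 = 41.3% → Team Alpha
P3: Team Alpha 14/21 = 66.7%, the Product team 87/151 = 57.6% → Team Alpha
P2: Team Alpha 38/74 = 51.4%, the Product team 33/74 = 44.6% → Team Alpha
Overall: Team Alpha 148/326 = 45.4%, the Product team 157/321 = 48.9% → the Product team
(Team Alpha wins every ticket group but the Product team wins overall — Team Alpha's tickets skew toward the low-rate P0 group.)

the Product team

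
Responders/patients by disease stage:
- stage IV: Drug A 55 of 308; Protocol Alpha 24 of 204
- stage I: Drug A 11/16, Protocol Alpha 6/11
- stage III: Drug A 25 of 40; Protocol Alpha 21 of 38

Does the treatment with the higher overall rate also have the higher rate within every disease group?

Yes

Stage IV: Drug A 55/308 = 17.9%, Protocol Alpha 24/204 = 11.8% → Drug A
Stage I: Drug A 11/16 = 68.8%, Protocol Alpha 6/11 = 54.5% → Drug A
Stage III: Drug A 25/40 = 62.5%, Protocol Alpha 21/38 = 55.3% → Drug A
Overall: Drug A 91/364 = 25.0%, Protocol Alpha 51/253 = 20.2% → Drug A
Drug A wins overall and in every disease group — no reversal.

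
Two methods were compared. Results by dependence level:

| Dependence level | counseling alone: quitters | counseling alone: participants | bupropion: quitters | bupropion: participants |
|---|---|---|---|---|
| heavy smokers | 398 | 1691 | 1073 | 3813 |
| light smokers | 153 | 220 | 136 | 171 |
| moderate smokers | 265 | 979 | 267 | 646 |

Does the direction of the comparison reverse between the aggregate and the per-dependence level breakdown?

Heavy smokers: counseling alone 398/1691 = 23.5%, bupropion 1073/3813 = 28.1% → bupropion
Light smokers: counseling alone 153/220 = 69.5%, bupropion 136/171 = 79.5% → bupropion
Moderate smokers: counseling alone 265/979 = 27.1%, bupropion 267/646 = 41.3% → bupropion
Overall: counseling alone 816/2890 = 28.2%, bupropion 1476/4630 = 31.9% → bupropion
Bupropion wins overall and in every dependence group — no reversal.

No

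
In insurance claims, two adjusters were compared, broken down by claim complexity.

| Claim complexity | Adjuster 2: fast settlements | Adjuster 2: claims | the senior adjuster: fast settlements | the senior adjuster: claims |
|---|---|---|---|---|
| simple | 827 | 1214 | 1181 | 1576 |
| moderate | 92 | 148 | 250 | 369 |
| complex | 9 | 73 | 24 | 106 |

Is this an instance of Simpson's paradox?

Simple: Adjuster 2 827/1214 = 68.1%, the senior adjuster 1181/1576 = 74.9% → the senior adjuster
Moderate: Adjuster 2 92/148 = 62.2%, the senior adjuster 250/369 = 67.8% → the senior adjuster
Complex: Adjuster 2 9/73 = 12.3%, the senior adjuster 24/106 = 22.6% → the senior adjuster
Overall: Adjuster 2 928/1435 = 64.7%, the senior adjuster 1455/2051 = 70.9% → the senior adjuster
The senior adjuster wins overall and in every claim group — no reversal.

No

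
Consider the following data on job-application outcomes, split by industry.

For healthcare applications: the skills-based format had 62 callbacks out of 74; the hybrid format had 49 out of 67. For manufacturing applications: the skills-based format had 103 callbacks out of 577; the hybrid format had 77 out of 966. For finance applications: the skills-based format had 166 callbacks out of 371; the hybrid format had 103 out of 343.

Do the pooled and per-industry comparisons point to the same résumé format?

Yes

Healthcare: the skills-based format 62/74 = 83.8%, the hybrid format 49/67 = 73.1% → the skills-based format
Manufacturing: the skills-based format 103/577 = 17.9%, the hybrid format 77/966 = 8.0% → the skills-based format
Finance: the skills-based format 166/371 = 44.7%, the hybrid format 103/343 = 30.0% → the skills-based format
Overall: the skills-based format 331/1022 = 32.4%, the hybrid format 229/1376 = 16.6% → the skills-based format
The skills-based format wins overall and in every industry group — no reversal.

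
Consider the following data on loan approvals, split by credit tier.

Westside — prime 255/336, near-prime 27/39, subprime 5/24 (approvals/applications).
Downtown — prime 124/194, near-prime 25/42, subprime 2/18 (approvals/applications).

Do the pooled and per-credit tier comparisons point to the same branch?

Yes

Prime: Westside 255/336 = 75.9%, Downtown 124/194 = 63.9% → Westside
Near-prime: Westside 27/39 = 69.2%, Downtown 25/42 = 59.5% → Westside
Subprime: Westside 5/24 = 20.8%, Downtown 2/18 = 11.1% → Westside
Overall: Westside 287/399 = 71.9%, Downtown 151/254 = 59.4% → Westside
Westside wins overall and in every credit group — no reversal.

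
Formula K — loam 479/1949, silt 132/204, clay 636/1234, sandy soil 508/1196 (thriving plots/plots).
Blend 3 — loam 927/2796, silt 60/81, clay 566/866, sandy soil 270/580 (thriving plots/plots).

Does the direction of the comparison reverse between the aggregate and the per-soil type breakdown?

Loam: Formula K 479/1949 = 24.6%, Blend 3 927/2796 = 33.2% → Blend 3
Silt: Formula K 132/204 = 64.7%, Blend 3 60/81 = 74.1% → Blend 3
Clay: Formula K 636/1234 = 51.5%, Blend 3 566/866 = 65.4% → Blend 3
Sandy soil: Formula K 508/1196 = 42.5%, Blend 3 270/580 = 46.6% → Blend 3
Overall: Formula K 1755/4583 = 38.3%, Blend 3 1823/4323 = 42.2% → Blend 3
Blend 3 wins overall and in every soil group — no reversal.

No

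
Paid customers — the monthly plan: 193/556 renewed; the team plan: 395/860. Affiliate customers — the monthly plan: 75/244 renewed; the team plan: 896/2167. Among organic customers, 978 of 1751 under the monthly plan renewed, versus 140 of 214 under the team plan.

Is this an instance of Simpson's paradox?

Paid: the monthly plan 193/556 = 34.7%, the team plan 395/860 = 45.9% → the team plan
Affiliate: the monthly plan 75/244 = 30.7%, the team plan 896/2167 = 41.3% → the team plan
Organic: the monthly plan 978/1751 = 55.9%, the team plan 140/214 = 65.4% → the team plan
Overall: the monthly plan 1246/2551 = 48.8%, the team plan 1431/3241 = 44.2% → the monthly plan
The team plan wins each signup group but the monthly plan wins overall — the comparison reverses. The team plan's customers skew toward affiliate, which has a lower base rate.

Yes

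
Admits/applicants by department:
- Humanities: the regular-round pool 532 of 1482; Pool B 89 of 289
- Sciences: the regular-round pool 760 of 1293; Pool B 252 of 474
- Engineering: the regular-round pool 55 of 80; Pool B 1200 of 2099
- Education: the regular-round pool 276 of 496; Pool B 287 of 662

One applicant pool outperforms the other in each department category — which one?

the regular-round pool

Humanities: the regular-round pool 532/1482 = 35.9%, Pool B 89/289 = 30.8% → the regular-round pool
Sciences: the regular-round pool 760/1293 = 58.8%, Pool B 252/474 = 53.2% → the regular-round pool
Engineering: the regular-round pool 55/80 = 68.8%, Pool B 1200/2099 = 57.2% → the regular-round pool
Education: the regular-round pool 276/496 = 55.6%, Pool B 287/662 = 43.4% → the regular-round pool
The regular-round pool has the higher rate in all 4 groups.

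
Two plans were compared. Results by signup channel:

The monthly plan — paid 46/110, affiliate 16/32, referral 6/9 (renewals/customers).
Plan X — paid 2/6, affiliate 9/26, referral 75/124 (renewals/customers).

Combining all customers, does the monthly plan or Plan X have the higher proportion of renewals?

Paid: the monthly plan 46/110 = 41.8%, Plan X 2/6 = 33.3% → the monthly plan
Affiliate: the monthly plan 16/32 = 50.0%, Plan X 9/26 = 34.6% → the monthly plan
Referral: the monthly plan 6/9 = 66.7%, Plan X 75/124 = 60.5% → the monthly plan
Overall: the monthly plan 68/151 = 45.0%, Plan X 86/156 = 55.1% → Plan X
(The monthly plan wins every signup group but Plan X wins overall — the monthly plan's customers skew toward the low-rate paid group.)

Plan X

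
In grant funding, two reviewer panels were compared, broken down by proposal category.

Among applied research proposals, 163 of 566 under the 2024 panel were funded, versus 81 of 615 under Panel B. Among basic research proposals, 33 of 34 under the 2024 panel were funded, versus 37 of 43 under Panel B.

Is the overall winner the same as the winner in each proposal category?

Applied research: the 2024 panel 163/566 = 28.8%, Panel B 81/615 = 13.2% → the 2024 panel
Basic research: the 2024 panel 33/34 = 97.1%, Panel B 37/43 = 86.0% → the 2024 panel
Overall: the 2024 panel 196/600 = 32.7%, Panel B 118/658 = 17.9% → the 2024 panel
The 2024 panel wins overall and in every proposal group — no reversal.

Yes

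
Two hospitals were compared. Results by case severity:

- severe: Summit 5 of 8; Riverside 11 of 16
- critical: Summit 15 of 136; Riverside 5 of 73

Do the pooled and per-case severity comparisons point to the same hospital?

No

Severe: Summit 5/8 = 62.5%, Riverside 11/16 = 68.8% → Riverside
Critical: Summit 15/136 = 11.0%, Riverside 5/73 = 6.8% → Summit
Overall: Summit 20/144 = 13.9%, Riverside 16/89 = 18.0% → Riverside
Neither sweeps: Summit wins 1 of 2 groups, Riverside wins 1. Riverside wins overall but not every group — no Simpson reversal.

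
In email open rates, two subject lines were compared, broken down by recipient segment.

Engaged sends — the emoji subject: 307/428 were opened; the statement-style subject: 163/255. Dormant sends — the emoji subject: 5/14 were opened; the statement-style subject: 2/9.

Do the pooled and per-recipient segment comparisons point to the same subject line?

Yes

Engaged: the emoji subject 307/428 = 71.7%, the statement-style subject 163/255 = 63.9% → the emoji subject
Dormant: the emoji subject 5/14 = 35.7%, the statement-style subject 2/9 = 22.2% → the emoji subject
Overall: the emoji subject 312/442 = 70.6%, the statement-style subject 165/264 = 62.5% → the emoji subject
The emoji subject wins overall and in every recipient group — no reversal.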